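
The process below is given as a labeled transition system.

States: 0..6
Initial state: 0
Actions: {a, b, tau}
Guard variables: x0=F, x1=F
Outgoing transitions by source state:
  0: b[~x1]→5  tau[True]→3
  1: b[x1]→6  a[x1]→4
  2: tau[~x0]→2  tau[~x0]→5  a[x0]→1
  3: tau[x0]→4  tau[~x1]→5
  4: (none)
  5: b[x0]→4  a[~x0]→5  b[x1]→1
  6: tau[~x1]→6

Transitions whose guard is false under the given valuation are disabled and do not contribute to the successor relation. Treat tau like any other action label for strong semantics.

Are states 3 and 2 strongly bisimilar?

Refine partition for ~:
  P[0] = {{0,1,2,3,4,5,6}}
  P[1] = {{0},{1,4},{2,3,6},{5}}
  P[2] = {{0},{1,4},{2},{3},{5},{6}}
stable after 3 split(s): 6 block(s)
3∈{3}, 2∈{2}

Answer: NOT BISIMILAR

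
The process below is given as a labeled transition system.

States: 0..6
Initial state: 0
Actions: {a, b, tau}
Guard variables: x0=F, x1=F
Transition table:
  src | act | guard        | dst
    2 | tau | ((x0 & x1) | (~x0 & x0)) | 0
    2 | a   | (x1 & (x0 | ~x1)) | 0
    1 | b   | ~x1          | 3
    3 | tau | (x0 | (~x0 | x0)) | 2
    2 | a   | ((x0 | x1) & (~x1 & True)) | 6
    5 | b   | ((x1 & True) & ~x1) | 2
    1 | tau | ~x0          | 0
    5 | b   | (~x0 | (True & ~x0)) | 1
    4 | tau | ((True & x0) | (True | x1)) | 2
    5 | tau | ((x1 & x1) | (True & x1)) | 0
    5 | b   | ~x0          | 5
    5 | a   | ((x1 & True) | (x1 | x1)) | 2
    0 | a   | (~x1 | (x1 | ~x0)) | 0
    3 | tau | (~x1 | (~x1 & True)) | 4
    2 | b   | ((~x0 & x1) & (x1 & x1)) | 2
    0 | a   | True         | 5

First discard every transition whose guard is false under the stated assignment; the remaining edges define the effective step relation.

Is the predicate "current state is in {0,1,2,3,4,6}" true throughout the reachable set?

Answer: INVARIANT VIOLATED at state 5

Trace:
Inv-set: {0,1,2,3,4,6}
Reach set: {0,1,2,3,4,5}
  0: ok
  1: ok
  2: ok
  3: ok
  4: ok
  5: outside
witness against invariant: a → 5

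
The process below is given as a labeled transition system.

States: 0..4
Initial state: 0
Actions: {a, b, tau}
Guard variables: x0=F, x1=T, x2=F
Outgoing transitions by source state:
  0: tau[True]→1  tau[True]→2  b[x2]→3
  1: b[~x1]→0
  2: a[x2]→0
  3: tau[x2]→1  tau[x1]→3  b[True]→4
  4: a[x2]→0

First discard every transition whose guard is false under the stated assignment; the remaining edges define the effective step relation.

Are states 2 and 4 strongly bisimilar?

Refine partition for ~:
  P[0] = {{0,1,2,3,4}}
  P[1] = {{0},{1,2,4},{3}}
3 equivalence class(es) (converged in 2)
class of 2: {1,2,4}; class of 4: {1,2,4}

Answer: BISIMILAR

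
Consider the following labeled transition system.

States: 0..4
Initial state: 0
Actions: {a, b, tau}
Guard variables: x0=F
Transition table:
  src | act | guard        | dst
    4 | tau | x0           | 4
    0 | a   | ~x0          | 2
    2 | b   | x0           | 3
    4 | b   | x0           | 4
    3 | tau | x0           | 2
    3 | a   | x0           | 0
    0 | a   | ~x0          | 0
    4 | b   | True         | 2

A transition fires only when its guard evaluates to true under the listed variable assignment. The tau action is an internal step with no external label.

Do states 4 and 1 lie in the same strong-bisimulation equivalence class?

Bisimulation quotient by refinement:
  round 0: {{0,1,2,3,4}}
  round 1: {{0},{1,2,3},{4}}
3 equivalence class(es) (converged in 2)
class of 4: {4}; class of 1: {1,2,3}

Answer: NOT BISIMILAR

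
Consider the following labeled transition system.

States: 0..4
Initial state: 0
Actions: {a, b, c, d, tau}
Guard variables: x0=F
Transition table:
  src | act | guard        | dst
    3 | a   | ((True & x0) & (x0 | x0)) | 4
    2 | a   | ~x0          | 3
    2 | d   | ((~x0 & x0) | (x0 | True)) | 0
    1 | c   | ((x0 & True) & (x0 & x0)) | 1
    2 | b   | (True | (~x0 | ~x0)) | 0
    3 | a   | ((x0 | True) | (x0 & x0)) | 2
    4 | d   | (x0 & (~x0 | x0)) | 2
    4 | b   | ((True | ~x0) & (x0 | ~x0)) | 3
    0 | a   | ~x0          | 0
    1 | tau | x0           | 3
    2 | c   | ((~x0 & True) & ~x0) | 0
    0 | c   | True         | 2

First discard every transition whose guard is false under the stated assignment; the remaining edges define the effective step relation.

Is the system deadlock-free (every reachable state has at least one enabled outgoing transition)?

Answer: DEADLOCK-FREE

Analysis:
Reach set: {0,2,3}
  0: a→0  c→2  [deg 2]
  2: a→3  b→0  c→0  d→0  [deg 4]
  3: a→2  [deg 1]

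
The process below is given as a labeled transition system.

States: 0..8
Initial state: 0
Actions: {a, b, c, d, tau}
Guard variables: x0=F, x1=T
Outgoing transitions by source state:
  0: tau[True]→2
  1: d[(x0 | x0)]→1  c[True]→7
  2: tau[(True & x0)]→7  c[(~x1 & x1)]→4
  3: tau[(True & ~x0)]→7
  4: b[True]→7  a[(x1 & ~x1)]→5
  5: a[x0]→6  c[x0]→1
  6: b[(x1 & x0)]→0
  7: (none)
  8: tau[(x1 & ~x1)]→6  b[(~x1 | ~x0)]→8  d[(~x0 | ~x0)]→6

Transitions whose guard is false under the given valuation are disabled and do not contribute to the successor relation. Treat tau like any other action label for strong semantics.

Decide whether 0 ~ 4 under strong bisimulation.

Answer: NOT BISIMILAR

Trace:
Bisimulation quotient by refinement:
  π0 = {{0,1,2,3,4,5,6,7,8}}
  π1 = {{0,3},{1},{2,5,6,7},{4},{8}}
5 equivalence class(es) (converged in 2)
0∈{0,3}, 4∈{4}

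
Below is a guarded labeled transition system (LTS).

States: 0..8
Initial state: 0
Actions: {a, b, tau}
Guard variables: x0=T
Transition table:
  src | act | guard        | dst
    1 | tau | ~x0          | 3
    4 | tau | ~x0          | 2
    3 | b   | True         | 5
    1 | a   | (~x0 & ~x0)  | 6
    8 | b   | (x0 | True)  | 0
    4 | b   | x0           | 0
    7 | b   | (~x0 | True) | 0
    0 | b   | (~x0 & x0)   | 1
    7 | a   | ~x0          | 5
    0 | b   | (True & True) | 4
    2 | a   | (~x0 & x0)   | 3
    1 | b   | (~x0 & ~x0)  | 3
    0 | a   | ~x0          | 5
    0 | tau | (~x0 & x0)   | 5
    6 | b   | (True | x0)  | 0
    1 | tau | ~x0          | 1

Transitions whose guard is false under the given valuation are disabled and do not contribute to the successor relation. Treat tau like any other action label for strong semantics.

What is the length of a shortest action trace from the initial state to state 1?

Layered search for 1:
  Layer 0: {0}
  Layer 1: {4}
1 never appears.

Answer: UNREACHABLE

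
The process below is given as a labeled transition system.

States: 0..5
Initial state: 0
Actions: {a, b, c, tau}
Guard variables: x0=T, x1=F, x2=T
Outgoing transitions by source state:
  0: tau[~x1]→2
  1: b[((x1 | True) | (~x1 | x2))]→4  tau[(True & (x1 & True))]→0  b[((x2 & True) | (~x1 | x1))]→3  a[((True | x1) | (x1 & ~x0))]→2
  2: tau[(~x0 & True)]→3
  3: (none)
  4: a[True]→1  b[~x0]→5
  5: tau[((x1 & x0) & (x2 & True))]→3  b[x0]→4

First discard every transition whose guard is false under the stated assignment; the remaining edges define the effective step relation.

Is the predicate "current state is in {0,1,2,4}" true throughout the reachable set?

Answer: INVARIANT HOLDS

Working:
Safe = {0,1,2,4}
Reach set: {0,2}
  0: safe
  2: safe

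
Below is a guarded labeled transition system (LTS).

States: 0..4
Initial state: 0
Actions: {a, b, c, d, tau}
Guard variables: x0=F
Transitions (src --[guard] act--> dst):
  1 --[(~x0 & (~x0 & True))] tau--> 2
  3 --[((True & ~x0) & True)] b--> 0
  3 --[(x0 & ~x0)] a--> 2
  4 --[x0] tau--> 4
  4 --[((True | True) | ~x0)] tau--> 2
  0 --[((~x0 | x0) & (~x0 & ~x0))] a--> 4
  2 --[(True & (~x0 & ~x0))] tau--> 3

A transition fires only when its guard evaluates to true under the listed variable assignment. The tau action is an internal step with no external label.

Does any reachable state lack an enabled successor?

R = {0,2,3,4}
  0: a→4  [deg 1]
  2: tau→3  [deg 1]
  3: b→0  [deg 1]
  4: tau→2  [deg 1]

Answer: DEADLOCK-FREE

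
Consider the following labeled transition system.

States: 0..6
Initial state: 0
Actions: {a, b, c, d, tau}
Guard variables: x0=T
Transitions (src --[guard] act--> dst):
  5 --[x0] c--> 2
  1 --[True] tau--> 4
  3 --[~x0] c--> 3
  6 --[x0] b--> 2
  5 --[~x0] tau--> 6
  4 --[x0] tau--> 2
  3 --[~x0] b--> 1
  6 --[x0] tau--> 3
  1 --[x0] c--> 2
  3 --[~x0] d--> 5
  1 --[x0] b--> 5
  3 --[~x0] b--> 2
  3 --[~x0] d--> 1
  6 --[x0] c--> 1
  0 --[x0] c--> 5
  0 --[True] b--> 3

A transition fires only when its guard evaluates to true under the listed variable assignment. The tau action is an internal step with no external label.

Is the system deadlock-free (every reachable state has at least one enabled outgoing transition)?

Reachable = {0,2,3,5}
  0: b→3  c→5  [deg 2]
  2: ∅  [STUCK]
  3: ∅  [STUCK]
  5: c→2  [deg 1]
Path to 2: c·c

Answer: DEADLOCK at state 2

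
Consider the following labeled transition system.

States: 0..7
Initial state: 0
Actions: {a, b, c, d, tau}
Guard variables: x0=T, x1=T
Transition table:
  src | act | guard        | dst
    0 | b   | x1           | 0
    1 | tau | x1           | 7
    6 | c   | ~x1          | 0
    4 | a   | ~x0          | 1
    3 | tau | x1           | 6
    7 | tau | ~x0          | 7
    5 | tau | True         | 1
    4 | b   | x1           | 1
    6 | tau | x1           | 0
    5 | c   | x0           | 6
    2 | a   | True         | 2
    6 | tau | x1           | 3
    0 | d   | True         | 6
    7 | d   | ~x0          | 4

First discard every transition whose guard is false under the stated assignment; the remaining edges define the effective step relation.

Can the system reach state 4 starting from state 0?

Answer: UNREACHABLE

Trace:
After dropping false guards: 10 live edges.
Layer 0: {0}
Layer 1: {6}  now seen {0,6}
Layer 2: {3}  now seen {0,3,6}
Reach set: {0,3,6}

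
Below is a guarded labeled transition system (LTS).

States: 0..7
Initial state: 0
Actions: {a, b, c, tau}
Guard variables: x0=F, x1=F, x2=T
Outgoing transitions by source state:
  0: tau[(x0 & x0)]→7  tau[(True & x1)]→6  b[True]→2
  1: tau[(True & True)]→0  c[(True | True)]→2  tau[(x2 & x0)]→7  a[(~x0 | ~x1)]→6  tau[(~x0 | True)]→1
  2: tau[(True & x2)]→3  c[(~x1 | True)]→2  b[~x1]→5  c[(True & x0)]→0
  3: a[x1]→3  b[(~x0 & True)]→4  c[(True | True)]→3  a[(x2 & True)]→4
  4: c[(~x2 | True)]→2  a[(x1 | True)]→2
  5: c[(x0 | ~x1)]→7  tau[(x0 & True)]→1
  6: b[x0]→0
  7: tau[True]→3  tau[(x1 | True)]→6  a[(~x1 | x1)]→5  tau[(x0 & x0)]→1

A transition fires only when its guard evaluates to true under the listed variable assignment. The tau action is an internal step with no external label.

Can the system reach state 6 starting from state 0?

Answer: REACHABLE

Working:
Guard filter leaves 17 enabled edge(s).
depth 0: {0}
depth 1: {2}  cumulative {0,2}
depth 2: {3,5}  cumulative {0,2,3,5}
depth 3: {4,7}  cumulative {0,2,3,4,5,7}
depth 4: {6}  cumulative {0,2,3,4,5,6,7}
R = {0,2,3,4,5,6,7}
trace reaching 6: b·b·c·tau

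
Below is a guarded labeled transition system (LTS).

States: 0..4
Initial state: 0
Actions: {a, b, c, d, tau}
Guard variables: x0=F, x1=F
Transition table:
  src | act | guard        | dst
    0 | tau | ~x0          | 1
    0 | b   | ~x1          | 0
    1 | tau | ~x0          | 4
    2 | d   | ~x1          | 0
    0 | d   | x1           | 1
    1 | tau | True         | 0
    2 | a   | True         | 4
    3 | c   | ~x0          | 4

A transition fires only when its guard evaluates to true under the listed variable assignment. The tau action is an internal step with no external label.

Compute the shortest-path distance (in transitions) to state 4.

Breadth-first toward 4:
  Layer 0: {0}
  Layer 1: {1}
  Layer 2: {4}
depth(4)=2, e.g. tau·tau

Answer: 2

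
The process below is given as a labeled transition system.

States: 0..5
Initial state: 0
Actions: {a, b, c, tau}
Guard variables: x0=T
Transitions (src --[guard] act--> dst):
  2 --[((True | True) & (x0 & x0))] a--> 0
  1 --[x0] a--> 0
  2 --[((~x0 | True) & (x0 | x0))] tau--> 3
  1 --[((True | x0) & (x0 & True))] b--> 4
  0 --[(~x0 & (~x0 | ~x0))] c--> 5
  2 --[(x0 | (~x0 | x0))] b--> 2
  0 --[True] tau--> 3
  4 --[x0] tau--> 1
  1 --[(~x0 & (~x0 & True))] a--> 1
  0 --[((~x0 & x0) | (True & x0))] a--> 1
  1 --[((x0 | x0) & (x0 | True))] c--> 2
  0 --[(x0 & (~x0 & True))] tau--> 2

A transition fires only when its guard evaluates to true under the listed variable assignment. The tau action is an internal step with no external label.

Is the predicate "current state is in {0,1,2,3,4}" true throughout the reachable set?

Inv-set: {0,1,2,3,4}
R = {0,1,2,3,4}
  0: safe
  1: safe
  2: safe
  3: safe
  4: safe

Answer: INVARIANT HOLDS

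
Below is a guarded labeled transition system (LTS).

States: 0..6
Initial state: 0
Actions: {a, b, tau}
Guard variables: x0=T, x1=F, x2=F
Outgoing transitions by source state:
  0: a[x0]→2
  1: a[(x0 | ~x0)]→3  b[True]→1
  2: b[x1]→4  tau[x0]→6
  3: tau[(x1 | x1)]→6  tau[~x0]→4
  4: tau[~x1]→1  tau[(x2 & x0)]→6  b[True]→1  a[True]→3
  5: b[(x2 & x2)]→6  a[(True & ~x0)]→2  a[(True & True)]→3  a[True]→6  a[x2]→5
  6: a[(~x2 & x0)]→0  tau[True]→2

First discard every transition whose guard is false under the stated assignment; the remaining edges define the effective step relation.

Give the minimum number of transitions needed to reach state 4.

BFS to 4:
  depth 0: {0}
  depth 1: {2}
  depth 2: {6}
4 never appears.

Answer: UNREACHABLE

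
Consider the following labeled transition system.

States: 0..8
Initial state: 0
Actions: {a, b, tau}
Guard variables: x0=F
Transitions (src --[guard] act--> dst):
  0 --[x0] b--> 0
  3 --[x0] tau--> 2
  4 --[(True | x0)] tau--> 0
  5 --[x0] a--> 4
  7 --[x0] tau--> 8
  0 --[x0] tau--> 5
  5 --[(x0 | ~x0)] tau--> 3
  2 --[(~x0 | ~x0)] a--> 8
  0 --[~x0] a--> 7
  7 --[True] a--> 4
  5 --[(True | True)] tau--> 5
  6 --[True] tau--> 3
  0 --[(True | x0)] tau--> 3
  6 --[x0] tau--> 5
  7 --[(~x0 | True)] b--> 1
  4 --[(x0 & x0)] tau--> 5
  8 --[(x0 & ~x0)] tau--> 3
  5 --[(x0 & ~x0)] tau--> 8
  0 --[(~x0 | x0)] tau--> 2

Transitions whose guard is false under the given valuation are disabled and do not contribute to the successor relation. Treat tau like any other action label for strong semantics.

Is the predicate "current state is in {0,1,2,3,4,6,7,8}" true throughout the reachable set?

Safe = {0,1,2,3,4,6,7,8}
Reach set: {0,1,2,3,4,7,8}
  0: safe
  1: safe
  2: safe
  3: safe
  4: safe
  7: safe
  8: safe

Answer: INVARIANT HOLDS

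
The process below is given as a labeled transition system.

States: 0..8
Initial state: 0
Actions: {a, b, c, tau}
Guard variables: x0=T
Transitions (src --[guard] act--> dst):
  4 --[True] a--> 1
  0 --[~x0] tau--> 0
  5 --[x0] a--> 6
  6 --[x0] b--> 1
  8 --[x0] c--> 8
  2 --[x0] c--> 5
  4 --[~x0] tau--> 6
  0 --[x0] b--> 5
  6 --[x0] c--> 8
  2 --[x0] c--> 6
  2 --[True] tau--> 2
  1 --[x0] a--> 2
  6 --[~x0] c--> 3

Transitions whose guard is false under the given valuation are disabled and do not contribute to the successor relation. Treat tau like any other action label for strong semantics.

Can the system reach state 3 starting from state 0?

Answer: UNREACHABLE

Trace:
Guard filter leaves 10 enabled edge(s).
Layer 0: {0}
Layer 1: {5}  now seen {0,5}
Layer 2: {6}  now seen {0,5,6}
Layer 3: {1,8}  now seen {0,1,5,6,8}
Layer 4: {2}  now seen {0,1,2,5,6,8}
Reach set: {0,1,2,5,6,8}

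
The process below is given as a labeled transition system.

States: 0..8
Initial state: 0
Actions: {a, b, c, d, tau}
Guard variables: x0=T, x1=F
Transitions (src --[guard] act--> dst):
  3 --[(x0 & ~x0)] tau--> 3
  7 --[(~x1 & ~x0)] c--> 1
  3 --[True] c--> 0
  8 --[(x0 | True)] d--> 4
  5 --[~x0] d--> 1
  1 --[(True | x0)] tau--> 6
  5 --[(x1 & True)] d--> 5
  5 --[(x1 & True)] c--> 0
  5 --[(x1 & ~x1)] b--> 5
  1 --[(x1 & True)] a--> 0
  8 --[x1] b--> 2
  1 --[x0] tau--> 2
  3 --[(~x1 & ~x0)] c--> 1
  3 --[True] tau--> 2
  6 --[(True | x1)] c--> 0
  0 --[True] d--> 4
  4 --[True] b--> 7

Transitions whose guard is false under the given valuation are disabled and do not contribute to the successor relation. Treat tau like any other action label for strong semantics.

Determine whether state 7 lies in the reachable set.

Answer: REACHABLE

Working:
After dropping false guards: 8 live edges.
depth 0: {0}
depth 1: {4}  now seen {0,4}
depth 2: {7}  now seen {0,4,7}
Reach set: {0,4,7}
witness 7: d·b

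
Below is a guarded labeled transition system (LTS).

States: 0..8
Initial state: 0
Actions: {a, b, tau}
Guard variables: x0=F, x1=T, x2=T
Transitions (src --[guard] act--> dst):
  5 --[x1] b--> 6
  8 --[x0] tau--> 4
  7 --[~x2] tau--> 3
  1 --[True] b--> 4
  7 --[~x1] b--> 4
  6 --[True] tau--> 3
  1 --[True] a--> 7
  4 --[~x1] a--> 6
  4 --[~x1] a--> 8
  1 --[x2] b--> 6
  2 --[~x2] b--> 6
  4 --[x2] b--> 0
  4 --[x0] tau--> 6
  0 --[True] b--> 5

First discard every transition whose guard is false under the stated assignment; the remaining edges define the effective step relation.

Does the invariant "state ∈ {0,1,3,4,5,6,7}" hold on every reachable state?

Answer: INVARIANT HOLDS

Working:
Inv-set: {0,1,3,4,5,6,7}
Reach set: {0,3,5,6}
  0: ✓
  3: ✓
  5: ✓
  6: ✓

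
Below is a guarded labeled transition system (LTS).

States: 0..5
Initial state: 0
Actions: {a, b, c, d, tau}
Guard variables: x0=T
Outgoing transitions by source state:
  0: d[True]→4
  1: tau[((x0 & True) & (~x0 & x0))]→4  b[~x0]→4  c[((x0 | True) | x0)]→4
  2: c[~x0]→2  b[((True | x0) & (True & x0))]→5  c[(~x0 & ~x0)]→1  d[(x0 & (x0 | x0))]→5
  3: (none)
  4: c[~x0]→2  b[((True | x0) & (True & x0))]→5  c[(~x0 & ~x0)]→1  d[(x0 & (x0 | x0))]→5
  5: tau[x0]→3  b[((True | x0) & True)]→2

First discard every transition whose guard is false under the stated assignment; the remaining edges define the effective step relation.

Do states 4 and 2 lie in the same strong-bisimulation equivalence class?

Bisimulation quotient by refinement:
  round 0: {{0,1,2,3,4,5}}
  round 1: {{0},{1},{2,4},{3},{5}}
5 equivalence class(es) (converged in 2)
class of 4: {2,4}; class of 2: {2,4}

Answer: BISIMILAR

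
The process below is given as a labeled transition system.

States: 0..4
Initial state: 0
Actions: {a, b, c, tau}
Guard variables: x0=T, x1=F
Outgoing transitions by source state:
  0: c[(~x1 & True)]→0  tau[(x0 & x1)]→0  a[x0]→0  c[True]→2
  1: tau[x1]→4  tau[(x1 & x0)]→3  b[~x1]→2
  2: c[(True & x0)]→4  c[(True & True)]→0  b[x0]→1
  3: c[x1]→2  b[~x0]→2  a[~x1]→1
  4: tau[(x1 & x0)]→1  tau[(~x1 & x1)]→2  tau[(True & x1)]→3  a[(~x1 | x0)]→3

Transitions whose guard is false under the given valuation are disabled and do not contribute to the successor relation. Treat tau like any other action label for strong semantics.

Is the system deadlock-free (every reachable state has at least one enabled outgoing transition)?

Answer: DEADLOCK-FREE

Trace:
Reachable = {0,1,2,3,4}
  0: a→0  c→0  c→2  [3 out]
  1: b→2  [1 out]
  2: b→1  c→0  c→4  [3 out]
  3: a→1  [1 out]
  4: a→3  [1 out]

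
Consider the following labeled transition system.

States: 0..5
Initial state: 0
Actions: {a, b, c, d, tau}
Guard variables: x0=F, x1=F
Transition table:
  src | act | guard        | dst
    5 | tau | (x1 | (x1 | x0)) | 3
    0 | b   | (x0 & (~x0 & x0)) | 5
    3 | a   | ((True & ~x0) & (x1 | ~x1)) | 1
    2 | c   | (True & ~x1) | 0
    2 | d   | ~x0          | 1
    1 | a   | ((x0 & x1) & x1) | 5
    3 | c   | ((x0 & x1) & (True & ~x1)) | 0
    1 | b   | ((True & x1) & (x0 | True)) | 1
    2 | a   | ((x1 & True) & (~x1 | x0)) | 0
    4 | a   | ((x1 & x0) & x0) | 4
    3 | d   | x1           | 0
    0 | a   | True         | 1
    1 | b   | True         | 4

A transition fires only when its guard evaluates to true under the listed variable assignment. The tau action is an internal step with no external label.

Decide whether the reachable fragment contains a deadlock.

Answer: DEADLOCK at state 4

Analysis:
Reachable = {0,1,4}
  0: a→1  [1 out]
  1: b→4  [1 out]
  4: ∅  [no exit]
trace reaching 4: a·b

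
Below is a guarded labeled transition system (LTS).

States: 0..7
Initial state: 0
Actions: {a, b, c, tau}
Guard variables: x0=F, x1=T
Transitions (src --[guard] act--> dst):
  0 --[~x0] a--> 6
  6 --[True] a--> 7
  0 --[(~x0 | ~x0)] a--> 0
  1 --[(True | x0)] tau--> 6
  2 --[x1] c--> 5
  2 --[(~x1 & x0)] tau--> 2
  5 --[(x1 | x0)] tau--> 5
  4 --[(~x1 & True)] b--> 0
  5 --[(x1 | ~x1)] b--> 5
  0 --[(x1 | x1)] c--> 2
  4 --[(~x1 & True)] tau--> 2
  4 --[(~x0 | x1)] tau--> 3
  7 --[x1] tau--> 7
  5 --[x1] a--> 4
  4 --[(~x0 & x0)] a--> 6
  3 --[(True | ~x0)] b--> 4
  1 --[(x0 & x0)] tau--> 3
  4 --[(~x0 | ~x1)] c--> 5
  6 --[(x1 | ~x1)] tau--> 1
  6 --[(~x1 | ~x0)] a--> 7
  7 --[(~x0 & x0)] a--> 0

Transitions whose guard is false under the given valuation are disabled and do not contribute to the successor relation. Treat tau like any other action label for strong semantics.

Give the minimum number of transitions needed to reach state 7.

Layered search for 7:
  L0 = {0}
  L1 = {2,6}
  L2 = {1,5,7}
depth(7)=2, e.g. a·a

Answer: 2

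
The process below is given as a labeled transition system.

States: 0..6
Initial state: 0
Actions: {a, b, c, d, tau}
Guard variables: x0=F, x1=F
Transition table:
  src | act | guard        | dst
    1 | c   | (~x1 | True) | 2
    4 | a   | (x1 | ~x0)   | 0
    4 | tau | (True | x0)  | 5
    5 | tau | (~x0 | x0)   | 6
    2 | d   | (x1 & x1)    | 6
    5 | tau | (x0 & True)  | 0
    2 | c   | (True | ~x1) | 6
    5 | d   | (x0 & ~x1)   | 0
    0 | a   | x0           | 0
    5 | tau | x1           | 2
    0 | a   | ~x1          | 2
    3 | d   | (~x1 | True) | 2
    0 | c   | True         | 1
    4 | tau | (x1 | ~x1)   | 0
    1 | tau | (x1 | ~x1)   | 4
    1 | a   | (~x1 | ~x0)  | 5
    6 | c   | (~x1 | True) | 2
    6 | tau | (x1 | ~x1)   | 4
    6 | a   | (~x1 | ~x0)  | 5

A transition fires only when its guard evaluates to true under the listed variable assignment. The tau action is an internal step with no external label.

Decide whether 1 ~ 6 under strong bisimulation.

Answer: BISIMILAR

Analysis:
Bisimulation quotient by refinement:
  P[0] = {{0,1,2,3,4,5,6}}
  P[1] = {{0},{1,6},{2},{3},{4},{5}}
6 equivalence class(es) (converged in 2)
class of 1: {1,6}; class of 6: {1,6}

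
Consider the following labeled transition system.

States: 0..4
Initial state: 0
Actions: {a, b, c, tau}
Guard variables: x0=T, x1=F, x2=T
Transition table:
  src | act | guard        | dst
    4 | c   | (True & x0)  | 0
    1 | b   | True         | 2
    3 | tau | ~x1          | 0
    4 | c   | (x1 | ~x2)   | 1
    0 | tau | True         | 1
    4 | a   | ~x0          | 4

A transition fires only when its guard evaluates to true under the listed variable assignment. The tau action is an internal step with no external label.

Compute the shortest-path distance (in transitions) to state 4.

BFS to 4:
  Layer 0: {0}
  Layer 1: {1}
  Layer 2: {2}
4 never appears.

Answer: UNREACHABLE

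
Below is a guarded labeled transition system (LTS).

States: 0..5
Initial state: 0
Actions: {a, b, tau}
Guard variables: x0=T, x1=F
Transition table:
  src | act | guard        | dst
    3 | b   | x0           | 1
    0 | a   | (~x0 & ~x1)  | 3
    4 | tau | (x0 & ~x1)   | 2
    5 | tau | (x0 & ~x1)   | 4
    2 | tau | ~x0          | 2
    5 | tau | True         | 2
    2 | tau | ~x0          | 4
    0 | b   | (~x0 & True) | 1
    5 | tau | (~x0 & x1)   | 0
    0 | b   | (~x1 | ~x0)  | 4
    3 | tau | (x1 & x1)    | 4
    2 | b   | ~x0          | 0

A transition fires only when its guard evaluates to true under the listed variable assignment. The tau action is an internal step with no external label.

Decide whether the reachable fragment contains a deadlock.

Answer: DEADLOCK at state 2

Analysis:
Reach set: {0,2,4}
  0: b→4  [deg 1]
  2: ∅  [no exit]
  4: tau→2  [deg 1]
trace reaching 2: b·tau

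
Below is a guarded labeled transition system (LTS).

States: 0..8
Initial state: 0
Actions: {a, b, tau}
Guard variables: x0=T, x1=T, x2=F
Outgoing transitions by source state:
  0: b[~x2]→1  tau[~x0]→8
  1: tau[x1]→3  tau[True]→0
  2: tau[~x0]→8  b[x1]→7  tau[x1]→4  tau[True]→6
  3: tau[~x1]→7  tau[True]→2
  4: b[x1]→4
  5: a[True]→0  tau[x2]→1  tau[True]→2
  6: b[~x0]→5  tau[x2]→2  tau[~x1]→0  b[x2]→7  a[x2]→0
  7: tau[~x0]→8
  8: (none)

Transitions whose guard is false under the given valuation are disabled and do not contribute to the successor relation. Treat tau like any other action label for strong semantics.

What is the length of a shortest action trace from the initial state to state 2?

BFS to 2:
  Layer 0: {0}
  Layer 1: {1}
  Layer 2: {3}
  Layer 3: {2}
first hit 2 at d=3 via b·tau·tau

Answer: 3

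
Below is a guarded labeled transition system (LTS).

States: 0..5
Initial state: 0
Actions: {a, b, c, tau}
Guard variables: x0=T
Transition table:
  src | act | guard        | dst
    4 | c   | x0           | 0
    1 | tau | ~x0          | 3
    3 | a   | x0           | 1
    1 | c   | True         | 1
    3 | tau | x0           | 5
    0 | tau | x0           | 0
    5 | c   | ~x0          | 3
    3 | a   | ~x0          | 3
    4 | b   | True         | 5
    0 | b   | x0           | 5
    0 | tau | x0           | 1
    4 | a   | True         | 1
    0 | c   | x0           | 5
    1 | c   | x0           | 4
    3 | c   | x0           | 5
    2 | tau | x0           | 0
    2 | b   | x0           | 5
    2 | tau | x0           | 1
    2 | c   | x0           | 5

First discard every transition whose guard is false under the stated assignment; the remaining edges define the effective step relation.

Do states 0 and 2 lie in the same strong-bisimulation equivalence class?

Answer: BISIMILAR

Trace:
Compute ~ classes (split until stable):
  P[0] = {{0,1,2,3,4,5}}
  P[1] = {{0,2},{1},{3},{4},{5}}
stable after 2 split(s): 5 block(s)
[0]={0,2}  [2]={0,2}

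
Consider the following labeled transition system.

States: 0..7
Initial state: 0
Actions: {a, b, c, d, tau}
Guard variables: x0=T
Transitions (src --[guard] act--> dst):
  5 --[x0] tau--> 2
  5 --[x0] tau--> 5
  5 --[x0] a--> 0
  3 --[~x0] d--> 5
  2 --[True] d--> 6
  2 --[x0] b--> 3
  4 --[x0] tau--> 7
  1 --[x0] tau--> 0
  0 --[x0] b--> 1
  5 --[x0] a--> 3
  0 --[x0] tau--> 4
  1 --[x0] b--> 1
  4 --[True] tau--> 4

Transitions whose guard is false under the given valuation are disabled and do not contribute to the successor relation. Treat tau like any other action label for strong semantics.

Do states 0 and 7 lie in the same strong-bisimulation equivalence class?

Answer: NOT BISIMILAR

Trace:
Refine partition for ~:
  P[0] = {{0,1,2,3,4,5,6,7}}
  P[1] = {{0,1},{2},{3,6,7},{4},{5}}
  P[2] = {{0},{1},{2},{3,6,7},{4},{5}}
6 equivalence class(es) (converged in 3)
[0]={0}  [7]={3,6,7}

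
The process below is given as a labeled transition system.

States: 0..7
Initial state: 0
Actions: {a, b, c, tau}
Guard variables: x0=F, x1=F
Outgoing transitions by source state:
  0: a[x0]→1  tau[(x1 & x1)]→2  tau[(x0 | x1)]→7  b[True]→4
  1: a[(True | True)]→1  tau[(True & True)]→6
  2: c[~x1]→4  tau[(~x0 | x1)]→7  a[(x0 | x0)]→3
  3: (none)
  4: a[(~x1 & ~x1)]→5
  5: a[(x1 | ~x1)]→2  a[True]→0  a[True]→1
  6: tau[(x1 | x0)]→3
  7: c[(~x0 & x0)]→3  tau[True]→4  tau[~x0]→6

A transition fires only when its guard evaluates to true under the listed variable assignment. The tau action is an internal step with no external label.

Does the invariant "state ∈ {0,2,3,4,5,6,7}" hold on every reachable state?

Answer: INVARIANT VIOLATED at state 1

Analysis:
Safe = {0,2,3,4,5,6,7}
Reach set: {0,1,2,4,5,6,7}
  0: ✓
  1: VIOLATES
  2: ✓
  4: ✓
  5: ✓
  6: ✓
  7: ✓
reach 1 via b·a·a — violates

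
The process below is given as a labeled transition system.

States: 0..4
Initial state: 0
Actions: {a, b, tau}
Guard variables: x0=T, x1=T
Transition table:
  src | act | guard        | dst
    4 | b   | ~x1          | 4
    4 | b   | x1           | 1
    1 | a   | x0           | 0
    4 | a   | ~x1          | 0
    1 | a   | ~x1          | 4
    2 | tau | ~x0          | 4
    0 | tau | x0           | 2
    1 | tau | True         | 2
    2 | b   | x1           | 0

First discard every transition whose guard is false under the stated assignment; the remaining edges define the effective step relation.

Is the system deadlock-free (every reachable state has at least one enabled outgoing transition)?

Answer: DEADLOCK-FREE

Trace:
Reach set: {0,2}
  0: tau→2  [1 exit(s)]
  2: b→0  [1 exit(s)]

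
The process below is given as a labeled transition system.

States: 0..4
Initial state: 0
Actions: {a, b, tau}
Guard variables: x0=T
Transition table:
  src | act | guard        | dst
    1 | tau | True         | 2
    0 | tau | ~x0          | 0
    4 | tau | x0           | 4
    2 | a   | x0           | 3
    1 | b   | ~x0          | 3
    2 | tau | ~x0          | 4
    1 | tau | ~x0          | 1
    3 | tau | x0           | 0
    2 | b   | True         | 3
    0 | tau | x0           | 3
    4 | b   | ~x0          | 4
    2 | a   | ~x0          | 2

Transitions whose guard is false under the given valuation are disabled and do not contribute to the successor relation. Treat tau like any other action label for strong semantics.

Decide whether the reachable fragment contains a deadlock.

Answer: DEADLOCK-FREE

Trace:
Reach set: {0,3}
  0: tau→3  [1 out]
  3: tau→0  [1 out]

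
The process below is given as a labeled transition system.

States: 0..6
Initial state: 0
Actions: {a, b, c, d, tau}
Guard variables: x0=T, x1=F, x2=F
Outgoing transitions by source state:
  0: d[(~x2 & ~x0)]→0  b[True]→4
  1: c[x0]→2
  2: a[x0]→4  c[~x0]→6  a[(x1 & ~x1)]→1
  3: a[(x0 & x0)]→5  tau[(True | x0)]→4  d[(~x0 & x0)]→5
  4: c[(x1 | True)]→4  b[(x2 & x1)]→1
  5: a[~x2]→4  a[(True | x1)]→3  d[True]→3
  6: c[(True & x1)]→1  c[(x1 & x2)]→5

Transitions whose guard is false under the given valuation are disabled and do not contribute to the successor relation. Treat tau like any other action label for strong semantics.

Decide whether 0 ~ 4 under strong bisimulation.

Answer: NOT BISIMILAR

Working:
Compute ~ classes (split until stable):
  P[0] = {{0,1,2,3,4,5,6}}
  P[1] = {{0},{1,4},{2},{3},{5},{6}}
  P[2] = {{0},{1},{2},{3},{4},{5},{6}}
7 equivalence class(es) (converged in 3)
class of 0: {0}; class of 4: {4}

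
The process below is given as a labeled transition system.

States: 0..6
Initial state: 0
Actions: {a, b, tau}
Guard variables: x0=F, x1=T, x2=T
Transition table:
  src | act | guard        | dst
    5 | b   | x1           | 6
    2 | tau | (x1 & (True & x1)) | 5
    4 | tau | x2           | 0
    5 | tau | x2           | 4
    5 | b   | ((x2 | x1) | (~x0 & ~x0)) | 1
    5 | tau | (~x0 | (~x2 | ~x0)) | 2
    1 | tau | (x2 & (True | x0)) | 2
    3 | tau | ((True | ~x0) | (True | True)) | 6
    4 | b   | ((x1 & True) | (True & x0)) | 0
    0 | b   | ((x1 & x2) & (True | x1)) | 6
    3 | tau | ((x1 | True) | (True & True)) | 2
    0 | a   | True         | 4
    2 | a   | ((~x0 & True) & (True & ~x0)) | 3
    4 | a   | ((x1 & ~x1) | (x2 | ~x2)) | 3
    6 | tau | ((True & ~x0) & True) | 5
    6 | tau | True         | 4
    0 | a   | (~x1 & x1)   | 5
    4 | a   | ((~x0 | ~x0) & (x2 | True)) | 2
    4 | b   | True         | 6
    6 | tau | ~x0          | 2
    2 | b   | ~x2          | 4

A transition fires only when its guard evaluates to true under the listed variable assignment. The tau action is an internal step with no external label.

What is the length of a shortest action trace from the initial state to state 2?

Breadth-first toward 2:
  Layer 0: {0}
  Layer 1: {4,6}
  Layer 2: {2,3,5}
2 enters at depth 2; path a·a

Answer: 2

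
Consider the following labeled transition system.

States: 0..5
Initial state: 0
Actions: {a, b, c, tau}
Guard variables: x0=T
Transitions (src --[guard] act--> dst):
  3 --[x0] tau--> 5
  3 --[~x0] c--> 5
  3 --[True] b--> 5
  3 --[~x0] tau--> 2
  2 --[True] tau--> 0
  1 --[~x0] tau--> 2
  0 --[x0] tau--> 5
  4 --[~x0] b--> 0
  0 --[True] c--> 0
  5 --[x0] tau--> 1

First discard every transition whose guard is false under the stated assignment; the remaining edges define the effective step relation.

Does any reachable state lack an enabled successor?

Answer: DEADLOCK at state 1

Trace:
Reachable = {0,1,5}
  0: c→0  tau→5  [2 exit(s)]
  1: ∅  [STUCK]
  5: tau→1  [1 exit(s)]
witness 1: tau·tau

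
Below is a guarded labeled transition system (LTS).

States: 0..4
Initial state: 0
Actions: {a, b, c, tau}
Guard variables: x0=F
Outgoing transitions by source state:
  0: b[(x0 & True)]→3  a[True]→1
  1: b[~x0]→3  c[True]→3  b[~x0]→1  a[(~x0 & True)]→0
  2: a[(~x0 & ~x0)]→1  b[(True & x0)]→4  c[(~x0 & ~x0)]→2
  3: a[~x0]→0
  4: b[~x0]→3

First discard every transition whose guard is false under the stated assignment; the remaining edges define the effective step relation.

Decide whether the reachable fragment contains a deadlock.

Answer: DEADLOCK-FREE

Working:
Reach set: {0,1,3}
  0: a→1  [1 exit(s)]
  1: a→0  b→1  b→3  c→3  [4 exit(s)]
  3: a→0  [1 exit(s)]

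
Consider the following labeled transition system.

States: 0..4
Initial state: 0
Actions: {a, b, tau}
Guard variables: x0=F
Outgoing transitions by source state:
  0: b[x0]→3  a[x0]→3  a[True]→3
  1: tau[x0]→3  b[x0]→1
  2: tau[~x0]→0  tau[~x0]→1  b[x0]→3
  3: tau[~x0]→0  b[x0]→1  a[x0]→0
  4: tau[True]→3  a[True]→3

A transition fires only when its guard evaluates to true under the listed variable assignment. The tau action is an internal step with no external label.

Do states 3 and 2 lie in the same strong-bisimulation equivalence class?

Refine partition for ~:
  round 0: {{0,1,2,3,4}}
  round 1: {{0},{1},{2,3},{4}}
  round 2: {{0},{1},{2},{3},{4}}
5 equivalence class(es) (converged in 3)
class of 3: {3}; class of 2: {2}

Answer: NOT BISIMILAR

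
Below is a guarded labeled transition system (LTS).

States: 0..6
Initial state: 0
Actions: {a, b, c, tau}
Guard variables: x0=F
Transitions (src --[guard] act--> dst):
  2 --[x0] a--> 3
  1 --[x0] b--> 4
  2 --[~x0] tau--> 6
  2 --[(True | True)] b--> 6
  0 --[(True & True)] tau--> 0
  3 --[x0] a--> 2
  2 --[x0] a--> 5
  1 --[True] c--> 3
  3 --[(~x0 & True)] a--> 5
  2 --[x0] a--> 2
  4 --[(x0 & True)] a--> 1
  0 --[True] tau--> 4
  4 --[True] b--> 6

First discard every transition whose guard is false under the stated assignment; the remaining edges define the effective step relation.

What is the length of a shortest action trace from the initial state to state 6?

Answer: 2

Working:
BFS to 6:
  Layer 0: {0}
  Layer 1: {4}
  Layer 2: {6}
first hit 6 at d=2 via tau·b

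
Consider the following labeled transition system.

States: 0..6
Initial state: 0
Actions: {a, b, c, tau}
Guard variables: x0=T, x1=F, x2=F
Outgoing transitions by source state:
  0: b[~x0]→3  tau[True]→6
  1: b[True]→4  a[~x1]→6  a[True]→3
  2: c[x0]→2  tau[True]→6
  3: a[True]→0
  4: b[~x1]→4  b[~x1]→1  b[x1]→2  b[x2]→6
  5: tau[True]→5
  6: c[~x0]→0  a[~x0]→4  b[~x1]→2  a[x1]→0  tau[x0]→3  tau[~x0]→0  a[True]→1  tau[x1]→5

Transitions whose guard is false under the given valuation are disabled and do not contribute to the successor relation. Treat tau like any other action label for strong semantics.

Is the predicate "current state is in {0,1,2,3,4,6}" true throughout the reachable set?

Inv-set: {0,1,2,3,4,6}
R = {0,1,2,3,4,6}
  0: safe
  1: safe
  2: safe
  3: safe
  4: safe
  6: safe

Answer: INVARIANT HOLDS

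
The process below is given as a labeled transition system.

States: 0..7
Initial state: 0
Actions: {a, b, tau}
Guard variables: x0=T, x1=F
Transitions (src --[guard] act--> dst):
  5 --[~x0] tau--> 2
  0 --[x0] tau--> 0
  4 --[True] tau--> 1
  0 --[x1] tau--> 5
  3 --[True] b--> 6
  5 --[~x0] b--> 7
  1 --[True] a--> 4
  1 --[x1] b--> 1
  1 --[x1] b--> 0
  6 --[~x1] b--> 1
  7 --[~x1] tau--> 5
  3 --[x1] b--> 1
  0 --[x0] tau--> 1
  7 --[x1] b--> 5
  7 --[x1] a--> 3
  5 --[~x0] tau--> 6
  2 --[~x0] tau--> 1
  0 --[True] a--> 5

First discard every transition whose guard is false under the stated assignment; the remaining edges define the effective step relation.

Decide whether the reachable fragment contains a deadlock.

Reachable = {0,1,4,5}
  0: a→5  tau→0  tau→1  [3 out]
  1: a→4  [1 out]
  4: tau→1  [1 out]
  5: ∅  [STUCK]
trace reaching 5: a

Answer: DEADLOCK at state 5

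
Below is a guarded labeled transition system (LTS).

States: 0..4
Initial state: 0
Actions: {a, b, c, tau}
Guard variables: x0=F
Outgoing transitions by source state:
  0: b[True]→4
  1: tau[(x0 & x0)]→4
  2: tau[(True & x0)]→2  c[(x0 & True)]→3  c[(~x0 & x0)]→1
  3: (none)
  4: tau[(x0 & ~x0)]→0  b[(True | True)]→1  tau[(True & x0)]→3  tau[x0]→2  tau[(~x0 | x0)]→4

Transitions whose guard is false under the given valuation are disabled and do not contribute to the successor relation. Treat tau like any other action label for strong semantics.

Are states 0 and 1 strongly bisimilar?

Answer: NOT BISIMILAR

Trace:
Bisimulation quotient by refinement:
  P[0] = {{0,1,2,3,4}}
  P[1] = {{0},{1,2,3},{4}}
stable after 2 split(s): 3 block(s)
0∈{0}, 1∈{1,2,3}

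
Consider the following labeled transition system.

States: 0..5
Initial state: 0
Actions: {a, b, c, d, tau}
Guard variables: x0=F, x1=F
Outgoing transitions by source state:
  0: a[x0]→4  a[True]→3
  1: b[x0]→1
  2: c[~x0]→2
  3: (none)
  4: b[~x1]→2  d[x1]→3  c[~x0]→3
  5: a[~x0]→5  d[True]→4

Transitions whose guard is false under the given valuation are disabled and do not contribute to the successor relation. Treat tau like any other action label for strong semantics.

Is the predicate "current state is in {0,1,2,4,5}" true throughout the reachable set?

Safe = {0,1,2,4,5}
R = {0,3}
  0: safe
  3: outside
witness against invariant: a → 3

Answer: INVARIANT VIOLATED at state 3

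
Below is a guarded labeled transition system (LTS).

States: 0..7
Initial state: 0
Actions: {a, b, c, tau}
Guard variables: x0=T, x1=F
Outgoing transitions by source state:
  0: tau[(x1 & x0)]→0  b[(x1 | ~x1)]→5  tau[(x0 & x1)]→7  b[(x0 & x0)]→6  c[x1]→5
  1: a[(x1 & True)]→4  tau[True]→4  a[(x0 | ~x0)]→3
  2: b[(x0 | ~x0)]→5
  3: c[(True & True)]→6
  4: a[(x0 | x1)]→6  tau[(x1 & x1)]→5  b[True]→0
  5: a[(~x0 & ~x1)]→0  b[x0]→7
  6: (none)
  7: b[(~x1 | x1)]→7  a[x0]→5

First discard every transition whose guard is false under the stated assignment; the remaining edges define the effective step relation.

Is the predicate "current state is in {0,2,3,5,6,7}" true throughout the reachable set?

Answer: INVARIANT HOLDS

Trace:
Safe = {0,2,3,5,6,7}
Reachable = {0,5,6,7}
  0: ok
  5: ok
  6: ok
  7: ok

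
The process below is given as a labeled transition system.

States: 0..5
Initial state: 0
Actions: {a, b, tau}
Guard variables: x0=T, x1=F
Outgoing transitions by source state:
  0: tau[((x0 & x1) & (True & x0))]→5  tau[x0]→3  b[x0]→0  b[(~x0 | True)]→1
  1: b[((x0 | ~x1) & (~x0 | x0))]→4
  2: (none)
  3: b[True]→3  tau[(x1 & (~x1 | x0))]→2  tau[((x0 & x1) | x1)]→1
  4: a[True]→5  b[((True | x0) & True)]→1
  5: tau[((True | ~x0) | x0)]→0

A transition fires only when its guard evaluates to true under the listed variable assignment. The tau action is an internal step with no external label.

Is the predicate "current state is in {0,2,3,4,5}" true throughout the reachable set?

Answer: INVARIANT VIOLATED at state 1

Working:
Allowed set {0,2,3,4,5}
R = {0,1,3,4,5}
  0: safe
  1: ✗ unsafe
  3: safe
  4: safe
  5: safe
witness against invariant: b → 1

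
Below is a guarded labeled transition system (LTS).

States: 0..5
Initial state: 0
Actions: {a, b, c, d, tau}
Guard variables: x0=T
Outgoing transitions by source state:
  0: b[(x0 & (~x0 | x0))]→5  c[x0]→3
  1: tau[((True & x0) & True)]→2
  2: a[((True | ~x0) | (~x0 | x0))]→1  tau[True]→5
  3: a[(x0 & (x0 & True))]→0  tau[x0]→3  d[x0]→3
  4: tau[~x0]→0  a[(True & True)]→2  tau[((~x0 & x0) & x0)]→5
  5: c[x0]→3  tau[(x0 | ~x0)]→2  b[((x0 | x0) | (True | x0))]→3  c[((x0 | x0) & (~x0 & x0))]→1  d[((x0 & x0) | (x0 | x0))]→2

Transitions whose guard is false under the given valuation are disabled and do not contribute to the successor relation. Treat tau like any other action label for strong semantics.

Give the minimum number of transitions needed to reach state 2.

Answer: 2

Analysis:
BFS to 2:
  depth 0: {0}
  depth 1: {3,5}
  depth 2: {2}
2 enters at depth 2; path b·d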